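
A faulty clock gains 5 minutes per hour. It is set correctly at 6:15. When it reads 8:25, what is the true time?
For every 60 true minutes, the faulty clock advances 65 minutes, so 1 faulty-clock minute corresponds to 60/65 true minutes.
From 6:15 to 8:25 on the faulty dial is 130 minutes.
True elapsed: 130 x 60/65 = 120 minutes = 2 hours.
True time: 6:15 + 2 hours = 8:15.

Final answer: 8:15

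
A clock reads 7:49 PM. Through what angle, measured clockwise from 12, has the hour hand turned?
The hour hand moves 30 degrees per hour and 0.5 degrees per minute.
At 7:49: (7) x 30 + 49 x 0.5 = 210 + 24.5 = 234.5 degrees

Final answer: 234.5 degrees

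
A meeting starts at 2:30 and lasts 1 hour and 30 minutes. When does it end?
Starting time: 2:30
Adding 30 minutes to 30 minutes: 30 + 30 = 60 minutes = 1 hour
Adding 1 hour: 2 + 1 + 1 (carry) = 4
Final time: 4:00

Final answer: 4:00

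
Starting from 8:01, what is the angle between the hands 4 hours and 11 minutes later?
First find the time 4 hours and 11 minutes after 8:01.
Total minutes: 8 x 60 + 1 + 4 x 60 + 11 = 732.
732 mod 720 = 12 minutes = 12:12.
Now compute the angle at 12:12:
Hour hand: 0 x 30 + 12 x 0.5 = 6 degrees
Minute hand: 12 x 6 = 72 degrees
Difference: |6 - 72| = 66 degrees
The angle is 66 degrees

Final answer: 66 degrees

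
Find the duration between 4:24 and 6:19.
From 4:24 to 6:19:
(6 x 60 + 19) - (4 x 60 + 24) = 379 - 264 = 115 minutes
= 1 hour and 55 minutes

Final answer: 1 hour and 55 minutes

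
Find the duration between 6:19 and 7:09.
From 6:19 to 7:09:
(7 x 60 + 9) - (6 x 60 + 19) = 429 - 379 = 50 minutes
= 50 minutes

Final answer: 50 minutes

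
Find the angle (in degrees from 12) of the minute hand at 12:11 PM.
The minute hand moves 6 degrees per minute.
At 12:11: 11 x 6 = 66 degrees

Final answer: 66 degrees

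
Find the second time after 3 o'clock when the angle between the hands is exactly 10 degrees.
At t minutes past 3:00, the hour hand is at 30 x 3 + 0.5t degrees and the minute hand is at 6t degrees.
The smaller angle between them is 10 degrees when |30H - 5.5t| = 10 or |30H - 5.5t| = 350.
With H = 3, solve 30 x 3 - 5.5t = +/- target for each target:
  t = (30 x 3 - 10) / 5.5 = 14.55
  t = (30 x 3 + 10) / 5.5 = 18.18
  t = (30 x 3 - 350) / 5.5 = -47.27 (outside (0, 60))
  t = (30 x 3 + 350) / 5.5 = 80 (outside (0, 60))
Valid solutions in (0, 60): {14.55, 18.18} minutes.
The second occurrence is t = 18.18 minutes.
The hands form a 10-degree angle at 18.18 minutes past 3:00.

Final answer: 18.18 minutes past 3:00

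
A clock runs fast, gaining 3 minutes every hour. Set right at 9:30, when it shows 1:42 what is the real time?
For every 60 true minutes, the faulty clock advances 63 minutes, so 1 faulty-clock minute corresponds to 60/63 true minutes.
From 9:30 to 1:42 on the faulty dial is 252 minutes.
True elapsed: 252 x 60/63 = 240 minutes = 4 hours.
True time: 9:30 + 4 hours = 1:30.

Final answer: 1:30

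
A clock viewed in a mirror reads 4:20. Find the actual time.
Reflection across the vertical (12-6) axis maps a hand at angle A degrees to (360 - A) degrees, which sends a reading of T minutes past 12:00 to (720 - T) minutes past 12:00.
Mirror reads 4:20 = 260 minutes past 12:00.
Actual time: (720 - 260) mod 720 = 460 minutes = 7:40.

Final answer: 7:40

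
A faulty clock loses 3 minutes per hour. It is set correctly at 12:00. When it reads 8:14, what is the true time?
For every 60 true minutes, the faulty clock advances 57 minutes, so 1 faulty-clock minute corresponds to 60/57 true minutes.
From 12:00 to 8:14 on the faulty dial is 494 minutes.
True elapsed: 494 x 60/57 = 520 minutes = 8 hours and 40 minutes.
True time: 12:00 + 8 hours and 40 minutes = 8:40.

Final answer: 8:40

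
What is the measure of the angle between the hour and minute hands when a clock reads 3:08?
Hour hand position: 3 x 30 + 8 x 0.5 = 94 degrees
Minute hand position: 8 x 6 = 48 degrees
Difference: |94 - 48| = 46 degrees
The angle between the hands is 46 degrees

Final answer: 46 degrees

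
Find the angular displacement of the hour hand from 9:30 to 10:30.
The hour hand moves 0.5 degrees per minute.
Time elapsed: 10:30 - 9:30 = 60 minutes
Angular displacement: 60 x 0.5 = 30 degrees

Final answer: 30 degrees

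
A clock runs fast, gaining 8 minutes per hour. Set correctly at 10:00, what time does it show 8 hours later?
For every 60 true minutes, the faulty clock advances 60 + 8 = 68 minutes.
True elapsed: 8 hours = 480 minutes.
Faulty clock advances: 480 x 68/60 = 544 minutes (drift: 64 minutes ahead).
Shown time: 10:00 + 544 minutes = 7:04.

Final answer: 7:04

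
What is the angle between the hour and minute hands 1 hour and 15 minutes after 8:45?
First find the time 1 hour and 15 minutes after 8:45.
Total minutes: 8 x 60 + 45 + 1 x 60 + 15 = 600.
600 mod 720 = 600 minutes = 10:00.
Now compute the angle at 10:00:
Hour hand: 10 x 30 + 0 x 0.5 = 300 degrees
Minute hand: 0 x 6 = 0 degrees
Difference: |300 - 0| = 300 degrees
Smaller angle: 360 - 300 = 60 degrees

Final answer: 60 degrees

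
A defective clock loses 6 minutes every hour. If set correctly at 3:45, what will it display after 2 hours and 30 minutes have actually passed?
For every 60 true minutes, the faulty clock advances 60 - 6 = 54 minutes.
True elapsed: 2 hours and 30 minutes = 150 minutes.
Faulty clock advances: 150 x 54/60 = 135 minutes (drift: 15 minutes behind).
Shown time: 3:45 + 135 minutes = 6:00.

Final answer: 6:00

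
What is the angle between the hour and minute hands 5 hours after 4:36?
First find the time 5 hours after 4:36.
Total minutes: 4 x 60 + 36 + 5 x 60 + 0 = 576.
576 mod 720 = 576 minutes = 9:36.
Now compute the angle at 9:36:
Hour hand: 9 x 30 + 36 x 0.5 = 288 degrees
Minute hand: 36 x 6 = 216 degrees
Difference: |288 - 216| = 72 degrees
The angle is 72 degrees

Final answer: 72 degrees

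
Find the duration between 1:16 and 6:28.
From 1:16 to 6:28:
(6 x 60 + 28) - (1 x 60 + 16) = 388 - 76 = 312 minutes
= 5 hours and 12 minutes

Final answer: 5 hours and 12 minutes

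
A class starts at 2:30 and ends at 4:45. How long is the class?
From 2:30 to 4:45:
(4 x 60 + 45) - (2 x 60 + 30) = 285 - 150 = 135 minutes
= 2 hours and 15 minutes

Final answer: 2 hours and 15 minutes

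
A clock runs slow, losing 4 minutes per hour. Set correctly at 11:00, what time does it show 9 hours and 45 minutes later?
For every 60 true minutes, the faulty clock advances 60 - 4 = 56 minutes.
True elapsed: 9 hours and 45 minutes = 585 minutes.
Faulty clock advances: 585 x 56/60 = 546 minutes (drift: 39 minutes behind).
Shown time: 11:00 + 546 minutes = 8:06.

Final answer: 8:06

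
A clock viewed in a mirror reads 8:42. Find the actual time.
Reflection across the vertical (12-6) axis maps a hand at angle A degrees to (360 - A) degrees, which sends a reading of T minutes past 12:00 to (720 - T) minutes past 12:00.
Mirror reads 8:42 = 522 minutes past 12:00.
Actual time: (720 - 522) mod 720 = 198 minutes = 3:18.

Final answer: 3:18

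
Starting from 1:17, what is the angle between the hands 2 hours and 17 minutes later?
First find the time 2 hours and 17 minutes after 1:17.
Total minutes: 1 x 60 + 17 + 2 x 60 + 17 = 214.
214 mod 720 = 214 minutes = 3:34.
Now compute the angle at 3:34:
Hour hand: 3 x 30 + 34 x 0.5 = 107 degrees
Minute hand: 34 x 6 = 204 degrees
Difference: |107 - 204| = 97 degrees
The angle is 97 degrees

Final answer: 97 degrees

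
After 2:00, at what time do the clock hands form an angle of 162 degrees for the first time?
At t minutes past 2:00, the hour hand is at 30 x 2 + 0.5t degrees and the minute hand is at 6t degrees.
The smaller angle between them is 162 degrees when |30H - 5.5t| = 162 or |30H - 5.5t| = 198.
With H = 2, solve 30 x 2 - 5.5t = +/- target for each target:
  t = (30 x 2 - 162) / 5.5 = -18.55 (outside (0, 60))
  t = (30 x 2 + 162) / 5.5 = 40.36
  t = (30 x 2 - 198) / 5.5 = -25.09 (outside (0, 60))
  t = (30 x 2 + 198) / 5.5 = 46.91
Valid solutions in (0, 60): {40.36, 46.91} minutes.
The first occurrence is t = 40.36 minutes.
The hands form a 162-degree angle at 40.36 minutes past 2:00.

Final answer: 40.36 minutes past 2:00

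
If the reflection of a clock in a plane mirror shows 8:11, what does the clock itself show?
Reflection across the vertical (12-6) axis maps a hand at angle A degrees to (360 - A) degrees, which sends a reading of T minutes past 12:00 to (720 - T) minutes past 12:00.
Mirror reads 8:11 = 491 minutes past 12:00.
Actual time: (720 - 491) mod 720 = 229 minutes = 3:49.

Final answer: 3:49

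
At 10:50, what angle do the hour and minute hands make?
Hour hand position: 10 x 30 + 50 x 0.5 = 325 degrees
Minute hand position: 50 x 6 = 300 degrees
Difference: |325 - 300| = 25 degrees
The angle between the hands is 25 degrees

Final answer: 25 degrees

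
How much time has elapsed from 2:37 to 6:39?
From 2:37 to 6:39:
(6 x 60 + 39) - (2 x 60 + 37) = 399 - 157 = 242 minutes
= 4 hours and 2 minutes

Final answer: 4 hours and 2 minutes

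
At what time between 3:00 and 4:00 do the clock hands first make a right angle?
At t minutes past 3:00, the hour hand is at 30 x 3 + 0.5t degrees and the minute hand is at 6t degrees.
The smaller angle between them is 90 degrees when |30H - 5.5t| = 90 or |30H - 5.5t| = 270.
With H = 3, solve 30 x 3 - 5.5t = +/- target for each target:
  t = (30 x 3 - 90) / 5.5 = 0 (outside (0, 60))
  t = (30 x 3 + 90) / 5.5 = 32.73
  t = (30 x 3 - 270) / 5.5 = -32.73 (outside (0, 60))
  t = (30 x 3 + 270) / 5.5 = 65.45 (outside (0, 60))
Valid solutions in (0, 60): {32.73} minutes.
First occurrence: t = 32.73 minutes.
The hands are at right angles at 32.73 minutes past 3:00.

Final answer: 32.73 minutes past 3:00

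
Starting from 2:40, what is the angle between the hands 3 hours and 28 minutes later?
First find the time 3 hours and 28 minutes after 2:40.
Total minutes: 2 x 60 + 40 + 3 x 60 + 28 = 368.
368 mod 720 = 368 minutes = 6:08.
Now compute the angle at 6:08:
Hour hand: 6 x 30 + 8 x 0.5 = 184 degrees
Minute hand: 8 x 6 = 48 degrees
Difference: |184 - 48| = 136 degrees
The angle is 136 degrees

Final answer: 136 degrees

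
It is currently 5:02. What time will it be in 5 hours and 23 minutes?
Starting time: 5:02
Adding 23 minutes to 2 minutes: 2 + 23 = 25 minutes
Adding 5 hours: 5 + 5 = 10
Final time: 10:25

Final answer: 10:25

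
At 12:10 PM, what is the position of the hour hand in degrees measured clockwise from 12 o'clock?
The hour hand moves 30 degrees per hour and 0.5 degrees per minute.
At 12:10: (0) x 30 + 10 x 0.5 = 0 + 5 = 5 degrees

Final answer: 5 degrees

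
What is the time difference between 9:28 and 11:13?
From 9:28 to 11:13:
(11 x 60 + 13) - (9 x 60 + 28) = 673 - 568 = 105 minutes
= 1 hour and 45 minutes

Final answer: 1 hour and 45 minutes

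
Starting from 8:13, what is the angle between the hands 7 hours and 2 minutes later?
First find the time 7 hours and 2 minutes after 8:13.
Total minutes: 8 x 60 + 13 + 7 x 60 + 2 = 915.
915 mod 720 = 195 minutes = 3:15.
Now compute the angle at 3:15:
Hour hand: 3 x 30 + 15 x 0.5 = 97.5 degrees
Minute hand: 15 x 6 = 90 degrees
Difference: |97.5 - 90| = 7.5 degrees
The angle is 7.5 degrees

Final answer: 7.5 degrees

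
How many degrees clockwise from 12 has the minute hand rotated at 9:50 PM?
The minute hand moves 6 degrees per minute.
At 9:50: 50 x 6 = 300 degrees

Final answer: 300 degrees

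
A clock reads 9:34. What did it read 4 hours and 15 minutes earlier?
Starting time: 9:34 = 574 total minutes past 12:00
Subtracting: 4 hours and 15 minutes = 255 minutes
574 - 255 = 319 minutes
= 5 hours and 19 minutes past 12:00 = 5:19

Final answer: 5:19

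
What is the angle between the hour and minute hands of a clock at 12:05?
Hour hand position: 0 x 30 + 5 x 0.5 = 2.5 degrees
Minute hand position: 5 x 6 = 30 degrees
Difference: |2.5 - 30| = 27.5 degrees
The angle between the hands is 27.5 degrees

Final answer: 27.5 degrees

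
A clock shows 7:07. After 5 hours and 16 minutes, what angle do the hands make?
First find the time 5 hours and 16 minutes after 7:07.
Total minutes: 7 x 60 + 7 + 5 x 60 + 16 = 743.
743 mod 720 = 23 minutes = 12:23.
Now compute the angle at 12:23:
Hour hand: 0 x 30 + 23 x 0.5 = 11.5 degrees
Minute hand: 23 x 6 = 138 degrees
Difference: |11.5 - 138| = 126.5 degrees
The angle is 126.5 degrees

Final answer: 126.5 degrees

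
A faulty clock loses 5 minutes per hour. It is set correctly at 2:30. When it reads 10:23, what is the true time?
For every 60 true minutes, the faulty clock advances 55 minutes, so 1 faulty-clock minute corresponds to 60/55 true minutes.
From 2:30 to 10:23 on the faulty dial is 473 minutes.
True elapsed: 473 x 60/55 = 516 minutes = 8 hours and 36 minutes.
True time: 2:30 + 8 hours and 36 minutes = 11:06.

Final answer: 11:06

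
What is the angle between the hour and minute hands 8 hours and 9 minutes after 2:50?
First find the time 8 hours and 9 minutes after 2:50.
Total minutes: 2 x 60 + 50 + 8 x 60 + 9 = 659.
659 mod 720 = 659 minutes = 10:59.
Now compute the angle at 10:59:
Hour hand: 10 x 30 + 59 x 0.5 = 329.5 degrees
Minute hand: 59 x 6 = 354 degrees
Difference: |329.5 - 354| = 24.5 degrees
The angle is 24.5 degrees

Final answer: 24.5 degrees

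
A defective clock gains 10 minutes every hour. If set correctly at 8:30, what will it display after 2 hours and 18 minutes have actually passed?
For every 60 true minutes, the faulty clock advances 60 + 10 = 70 minutes.
True elapsed: 2 hours and 18 minutes = 138 minutes.
Faulty clock advances: 138 x 70/60 = 161 minutes (drift: 23 minutes ahead).
Shown time: 8:30 + 161 minutes = 11:11.

Final answer: 11:11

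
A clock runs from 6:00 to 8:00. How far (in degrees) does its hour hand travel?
The hour hand moves 0.5 degrees per minute.
Time elapsed: 8:00 - 6:00 = 120 minutes
Angular displacement: 120 x 0.5 = 60 degrees

Final answer: 60 degrees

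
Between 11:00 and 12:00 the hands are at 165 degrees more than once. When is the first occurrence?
At t minutes past 11:00, the hour hand is at 30 x 11 + 0.5t degrees and the minute hand is at 6t degrees.
The smaller angle between them is 165 degrees when |30H - 5.5t| = 165 or |30H - 5.5t| = 195.
With H = 11, solve 30 x 11 - 5.5t = +/- target for each target:
  t = (30 x 11 - 165) / 5.5 = 30
  t = (30 x 11 + 165) / 5.5 = 90 (outside (0, 60))
  t = (30 x 11 - 195) / 5.5 = 24.55
  t = (30 x 11 + 195) / 5.5 = 95.45 (outside (0, 60))
Valid solutions in (0, 60): {24.55, 30} minutes.
The first occurrence is t = 24.55 minutes.
The hands form a 165-degree angle at 24.55 minutes past 11:00.

Final answer: 24.55 minutes past 11:00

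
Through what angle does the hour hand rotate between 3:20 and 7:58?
The hour hand moves 0.5 degrees per minute.
Time elapsed: 7:58 - 3:20 = 278 minutes
Angular displacement: 278 x 0.5 = 139 degrees

Final answer: 139 degrees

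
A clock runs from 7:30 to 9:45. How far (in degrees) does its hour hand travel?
The hour hand moves 0.5 degrees per minute.
Time elapsed: 9:45 - 7:30 = 135 minutes
Angular displacement: 135 x 0.5 = 67.5 degrees

Final answer: 67.5 degrees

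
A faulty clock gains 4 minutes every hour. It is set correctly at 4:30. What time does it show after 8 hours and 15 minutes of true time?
For every 60 true minutes, the faulty clock advances 60 + 4 = 64 minutes.
True elapsed: 8 hours and 15 minutes = 495 minutes.
Faulty clock advances: 495 x 64/60 = 528 minutes (drift: 33 minutes ahead).
Shown time: 4:30 + 528 minutes = 1:18.

Final answer: 1:18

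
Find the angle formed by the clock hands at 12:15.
Hour hand position: 0 x 30 + 15 x 0.5 = 7.5 degrees
Minute hand position: 15 x 6 = 90 degrees
Difference: |7.5 - 90| = 82.5 degrees
The angle between the hands is 82.5 degrees

Final answer: 82.5 degrees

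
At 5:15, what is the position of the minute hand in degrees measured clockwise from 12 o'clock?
The minute hand moves 6 degrees per minute.
At 5:15: 15 x 6 = 90 degrees

Final answer: 90 degrees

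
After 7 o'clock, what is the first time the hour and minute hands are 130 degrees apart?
At t minutes past 7:00, the hour hand is at 30 x 7 + 0.5t degrees and the minute hand is at 6t degrees.
The smaller angle between them is 130 degrees when |30H - 5.5t| = 130 or |30H - 5.5t| = 230.
With H = 7, solve 30 x 7 - 5.5t = +/- target for each target:
  t = (30 x 7 - 130) / 5.5 = 14.55
  t = (30 x 7 + 130) / 5.5 = 61.82 (outside (0, 60))
  t = (30 x 7 - 230) / 5.5 = -3.64 (outside (0, 60))
  t = (30 x 7 + 230) / 5.5 = 80 (outside (0, 60))
Valid solutions in (0, 60): {14.55} minutes.
The first occurrence is t = 14.55 minutes.
The hands form a 130-degree angle at 14.55 minutes past 7:00.

Final answer: 14.55 minutes past 7:00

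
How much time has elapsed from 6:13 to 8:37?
From 6:13 to 8:37:
(8 x 60 + 37) - (6 x 60 + 13) = 517 - 373 = 144 minutes
= 2 hours and 24 minutes

Final answer: 2 hours and 24 minutes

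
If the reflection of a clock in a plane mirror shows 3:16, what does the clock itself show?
Reflection across the vertical (12-6) axis maps a hand at angle A degrees to (360 - A) degrees, which sends a reading of T minutes past 12:00 to (720 - T) minutes past 12:00.
Mirror reads 3:16 = 196 minutes past 12:00.
Actual time: (720 - 196) mod 720 = 524 minutes = 8:44.

Final answer: 8:44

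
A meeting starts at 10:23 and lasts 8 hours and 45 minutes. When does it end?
Starting time: 10:23
Adding 45 minutes to 23 minutes: 23 + 45 = 68 minutes = 1 hour and 8 minutes
Adding 8 hours: 10 + 8 + 1 (carry) = 19 - 12 = 7
Final time: 7:08

Final answer: 7:08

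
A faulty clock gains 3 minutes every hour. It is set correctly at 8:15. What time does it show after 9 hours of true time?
For every 60 true minutes, the faulty clock advances 60 + 3 = 63 minutes.
True elapsed: 9 hours = 540 minutes.
Faulty clock advances: 540 x 63/60 = 567 minutes (drift: 27 minutes ahead).
Shown time: 8:15 + 567 minutes = 5:42.

Final answer: 5:42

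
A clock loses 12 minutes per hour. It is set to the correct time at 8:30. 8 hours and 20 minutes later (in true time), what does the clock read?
For every 60 true minutes, the faulty clock advances 60 - 12 = 48 minutes.
True elapsed: 8 hours and 20 minutes = 500 minutes.
Faulty clock advances: 500 x 48/60 = 400 minutes (drift: 100 minutes behind).
Shown time: 8:30 + 400 minutes = 3:10.

Final answer: 3:10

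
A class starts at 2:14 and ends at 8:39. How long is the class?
From 2:14 to 8:39:
(8 x 60 + 39) - (2 x 60 + 14) = 519 - 134 = 385 minutes
= 6 hours and 25 minutes

Final answer: 6 hours and 25 minutes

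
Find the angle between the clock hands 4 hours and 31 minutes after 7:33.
First find the time 4 hours and 31 minutes after 7:33.
Total minutes: 7 x 60 + 33 + 4 x 60 + 31 = 724.
724 mod 720 = 4 minutes = 12:04.
Now compute the angle at 12:04:
Hour hand: 0 x 30 + 4 x 0.5 = 2 degrees
Minute hand: 4 x 6 = 24 degrees
Difference: |2 - 24| = 22 degrees
The angle is 22 degrees

Final answer: 22 degrees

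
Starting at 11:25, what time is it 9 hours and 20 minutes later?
Starting time: 11:25
Adding 20 minutes to 25 minutes: 25 + 20 = 45 minutes
Adding 9 hours: 11 + 9 = 20 - 12 = 8
Final time: 8:45

Final answer: 8:45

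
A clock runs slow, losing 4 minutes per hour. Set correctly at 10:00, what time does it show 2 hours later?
For every 60 true minutes, the faulty clock advances 60 - 4 = 56 minutes.
True elapsed: 2 hours = 120 minutes.
Faulty clock advances: 120 x 56/60 = 112 minutes (drift: 8 minutes behind).
Shown time: 10:00 + 112 minutes = 11:52.

Final answer: 11:52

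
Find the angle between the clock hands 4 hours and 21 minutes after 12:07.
First find the time 4 hours and 21 minutes after 12:07.
Total minutes: 12 x 60 + 7 + 4 x 60 + 21 = 988.
988 mod 720 = 268 minutes = 4:28.
Now compute the angle at 4:28:
Hour hand: 4 x 30 + 28 x 0.5 = 134 degrees
Minute hand: 28 x 6 = 168 degrees
Difference: |134 - 168| = 34 degrees
The angle is 34 degrees

Final answer: 34 degrees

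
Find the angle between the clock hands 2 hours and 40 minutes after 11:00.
First find the time 2 hours and 40 minutes after 11:00.
Total minutes: 11 x 60 + 0 + 2 x 60 + 40 = 820.
820 mod 720 = 100 minutes = 1:40.
Now compute the angle at 1:40:
Hour hand: 1 x 30 + 40 x 0.5 = 50 degrees
Minute hand: 40 x 6 = 240 degrees
Difference: |50 - 240| = 190 degrees
Smaller angle: 360 - 190 = 170 degrees

Final answer: 170 degrees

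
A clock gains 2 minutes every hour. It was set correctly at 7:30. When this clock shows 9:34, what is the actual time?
For every 60 true minutes, the faulty clock advances 62 minutes, so 1 faulty-clock minute corresponds to 60/62 true minutes.
From 7:30 to 9:34 on the faulty dial is 124 minutes.
True elapsed: 124 x 60/62 = 120 minutes = 2 hours.
True time: 7:30 + 2 hours = 9:30.

Final answer: 9:30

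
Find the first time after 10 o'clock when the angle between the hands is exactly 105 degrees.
At t minutes past 10:00, the hour hand is at 30 x 10 + 0.5t degrees and the minute hand is at 6t degrees.
The smaller angle between them is 105 degrees when |30H - 5.5t| = 105 or |30H - 5.5t| = 255.
With H = 10, solve 30 x 10 - 5.5t = +/- target for each target:
  t = (30 x 10 - 105) / 5.5 = 35.45
  t = (30 x 10 + 105) / 5.5 = 73.64 (outside (0, 60))
  t = (30 x 10 - 255) / 5.5 = 8.18
  t = (30 x 10 + 255) / 5.5 = 100.91 (outside (0, 60))
Valid solutions in (0, 60): {8.18, 35.45} minutes.
The first occurrence is t = 8.18 minutes.
The hands form a 105-degree angle at 8.18 minutes past 10:00.

Final answer: 8.18 minutes past 10:00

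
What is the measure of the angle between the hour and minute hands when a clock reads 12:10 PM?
Hour hand position: 0 x 30 + 10 x 0.5 = 5 degrees
Minute hand position: 10 x 6 = 60 degrees
Difference: |5 - 60| = 55 degrees
The angle between the hands is 55 degrees

Final answer: 55 degrees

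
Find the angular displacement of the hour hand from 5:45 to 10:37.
The hour hand moves 0.5 degrees per minute.
Time elapsed: 10:37 - 5:45 = 292 minutes
Angular displacement: 292 x 0.5 = 146 degrees

Final answer: 146 degrees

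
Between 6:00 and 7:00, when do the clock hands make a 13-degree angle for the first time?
At t minutes past 6:00, the hour hand is at 30 x 6 + 0.5t degrees and the minute hand is at 6t degrees.
The smaller angle between them is 13 degrees when |30H - 5.5t| = 13 or |30H - 5.5t| = 347.
With H = 6, solve 30 x 6 - 5.5t = +/- target for each target:
  t = (30 x 6 - 13) / 5.5 = 30.36
  t = (30 x 6 + 13) / 5.5 = 35.09
  t = (30 x 6 - 347) / 5.5 = -30.36 (outside (0, 60))
  t = (30 x 6 + 347) / 5.5 = 95.82 (outside (0, 60))
Valid solutions in (0, 60): {30.36, 35.09} minutes.
The first occurrence is t = 30.36 minutes.
The hands form a 13-degree angle at 30.36 minutes past 6:00.

Final answer: 30.36 minutes past 6:00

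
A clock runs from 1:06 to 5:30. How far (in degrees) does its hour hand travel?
The hour hand moves 0.5 degrees per minute.
Time elapsed: 5:30 - 1:06 = 264 minutes
Angular displacement: 264 x 0.5 = 132 degrees

Final answer: 132 degrees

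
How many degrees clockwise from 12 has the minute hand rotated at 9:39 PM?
The minute hand moves 6 degrees per minute.
At 9:39: 39 x 6 = 234 degrees

Final answer: 234 degrees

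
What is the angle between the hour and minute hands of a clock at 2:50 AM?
Hour hand position: 2 x 30 + 50 x 0.5 = 85 degrees
Minute hand position: 50 x 6 = 300 degrees
Difference: |85 - 300| = 215 degrees
Since 215 > 180, the smaller angle is 360 - 215 = 145 degrees

Final answer: 145 degrees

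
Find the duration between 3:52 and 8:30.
From 3:52 to 8:30:
(8 x 60 + 30) - (3 x 60 + 52) = 510 - 232 = 278 minutes
= 4 hours and 38 minutes

Final answer: 4 hours and 38 minutes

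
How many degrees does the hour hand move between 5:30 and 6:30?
The hour hand moves 0.5 degrees per minute.
Time elapsed: 6:30 - 5:30 = 60 minutes
Angular displacement: 60 x 0.5 = 30 degrees

Final answer: 30 degrees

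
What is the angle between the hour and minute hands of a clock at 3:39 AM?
Hour hand position: 3 x 30 + 39 x 0.5 = 109.5 degrees
Minute hand position: 39 x 6 = 234 degrees
Difference: |109.5 - 234| = 124.5 degrees
The angle between the hands is 124.5 degrees

Final answer: 124.5 degrees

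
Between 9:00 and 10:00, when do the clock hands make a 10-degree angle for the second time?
At t minutes past 9:00, the hour hand is at 30 x 9 + 0.5t degrees and the minute hand is at 6t degrees.
The smaller angle between them is 10 degrees when |30H - 5.5t| = 10 or |30H - 5.5t| = 350.
With H = 9, solve 30 x 9 - 5.5t = +/- target for each target:
  t = (30 x 9 - 10) / 5.5 = 47.27
  t = (30 x 9 + 10) / 5.5 = 50.91
  t = (30 x 9 - 350) / 5.5 = -14.55 (outside (0, 60))
  t = (30 x 9 + 350) / 5.5 = 112.73 (outside (0, 60))
Valid solutions in (0, 60): {47.27, 50.91} minutes.
The second occurrence is t = 50.91 minutes.
The hands form a 10-degree angle at 50.91 minutes past 9:00.

Final answer: 50.91 minutes past 9:00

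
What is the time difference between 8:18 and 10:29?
From 8:18 to 10:29:
(10 x 60 + 29) - (8 x 60 + 18) = 629 - 498 = 131 minutes
= 2 hours and 11 minutes

Final answer: 2 hours and 11 minutes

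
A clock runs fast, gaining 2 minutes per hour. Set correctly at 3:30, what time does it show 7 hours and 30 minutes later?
For every 60 true minutes, the faulty clock advances 60 + 2 = 62 minutes.
True elapsed: 7 hours and 30 minutes = 450 minutes.
Faulty clock advances: 450 x 62/60 = 465 minutes (drift: 15 minutes ahead).
Shown time: 3:30 + 465 minutes = 11:15.

Final answer: 11:15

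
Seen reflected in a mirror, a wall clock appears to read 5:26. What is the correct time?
Reflection across the vertical (12-6) axis maps a hand at angle A degrees to (360 - A) degrees, which sends a reading of T minutes past 12:00 to (720 - T) minutes past 12:00.
Mirror reads 5:26 = 326 minutes past 12:00.
Actual time: (720 - 326) mod 720 = 394 minutes = 6:34.

Final answer: 6:34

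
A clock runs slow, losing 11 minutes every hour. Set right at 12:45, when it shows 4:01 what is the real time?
For every 60 true minutes, the faulty clock advances 49 minutes, so 1 faulty-clock minute corresponds to 60/49 true minutes.
From 12:45 to 4:01 on the faulty dial is 196 minutes.
True elapsed: 196 x 60/49 = 240 minutes = 4 hours.
True time: 12:45 + 4 hours = 4:45.

Final answer: 4:45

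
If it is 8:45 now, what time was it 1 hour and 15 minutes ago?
Starting time: 8:45 = 525 total minutes past 12:00
Subtracting: 1 hour and 15 minutes = 75 minutes
525 - 75 = 450 minutes
= 7 hours and 30 minutes past 12:00 = 7:30

Final answer: 7:30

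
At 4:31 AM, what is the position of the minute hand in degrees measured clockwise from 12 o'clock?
The minute hand moves 6 degrees per minute.
At 4:31: 31 x 6 = 186 degrees

Final answer: 186 degrees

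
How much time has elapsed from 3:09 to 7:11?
From 3:09 to 7:11:
(7 x 60 + 11) - (3 x 60 + 9) = 431 - 189 = 242 minutes
= 4 hours and 2 minutes

Final answer: 4 hours and 2 minutes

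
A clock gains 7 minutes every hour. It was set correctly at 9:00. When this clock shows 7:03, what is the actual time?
For every 60 true minutes, the faulty clock advances 67 minutes, so 1 faulty-clock minute corresponds to 60/67 true minutes.
From 9:00 to 7:03 on the faulty dial is 603 minutes.
True elapsed: 603 x 60/67 = 540 minutes = 9 hours.
True time: 9:00 + 9 hours = 6:00.

Final answer: 6:00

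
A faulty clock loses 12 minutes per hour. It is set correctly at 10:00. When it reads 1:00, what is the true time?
For every 60 true minutes, the faulty clock advances 48 minutes, so 1 faulty-clock minute corresponds to 60/48 true minutes.
From 10:00 to 1:00 on the faulty dial is 180 minutes.
True elapsed: 180 x 60/48 = 225 minutes = 3 hours and 45 minutes.
True time: 10:00 + 3 hours and 45 minutes = 1:45.

Final answer: 1:45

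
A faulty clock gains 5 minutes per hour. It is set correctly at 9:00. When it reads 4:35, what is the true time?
For every 60 true minutes, the faulty clock advances 65 minutes, so 1 faulty-clock minute corresponds to 60/65 true minutes.
From 9:00 to 4:35 on the faulty dial is 455 minutes.
True elapsed: 455 x 60/65 = 420 minutes = 7 hours.
True time: 9:00 + 7 hours = 4:00.

Final answer: 4:00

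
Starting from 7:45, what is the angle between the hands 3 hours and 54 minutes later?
First find the time 3 hours and 54 minutes after 7:45.
Total minutes: 7 x 60 + 45 + 3 x 60 + 54 = 699.
699 mod 720 = 699 minutes = 11:39.
Now compute the angle at 11:39:
Hour hand: 11 x 30 + 39 x 0.5 = 349.5 degrees
Minute hand: 39 x 6 = 234 degrees
Difference: |349.5 - 234| = 115.5 degrees
The angle is 115.5 degrees

Final answer: 115.5 degrees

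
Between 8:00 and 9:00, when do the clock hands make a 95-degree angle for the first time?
At t minutes past 8:00, the hour hand is at 30 x 8 + 0.5t degrees and the minute hand is at 6t degrees.
The smaller angle between them is 95 degrees when |30H - 5.5t| = 95 or |30H - 5.5t| = 265.
With H = 8, solve 30 x 8 - 5.5t = +/- target for each target:
  t = (30 x 8 - 95) / 5.5 = 26.36
  t = (30 x 8 + 95) / 5.5 = 60.91 (outside (0, 60))
  t = (30 x 8 - 265) / 5.5 = -4.55 (outside (0, 60))
  t = (30 x 8 + 265) / 5.5 = 91.82 (outside (0, 60))
Valid solutions in (0, 60): {26.36} minutes.
The first occurrence is t = 26.36 minutes.
The hands form a 95-degree angle at 26.36 minutes past 8:00.

Final answer: 26.36 minutes past 8:00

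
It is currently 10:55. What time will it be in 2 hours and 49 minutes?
Starting time: 10:55
Adding 49 minutes to 55 minutes: 55 + 49 = 104 minutes = 1 hour and 44 minutes
Adding 2 hours: 10 + 2 + 1 (carry) = 13 - 12 = 1
Final time: 1:44

Final answer: 1:44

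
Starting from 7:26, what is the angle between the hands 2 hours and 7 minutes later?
First find the time 2 hours and 7 minutes after 7:26.
Total minutes: 7 x 60 + 26 + 2 x 60 + 7 = 573.
573 mod 720 = 573 minutes = 9:33.
Now compute the angle at 9:33:
Hour hand: 9 x 30 + 33 x 0.5 = 286.5 degrees
Minute hand: 33 x 6 = 198 degrees
Difference: |286.5 - 198| = 88.5 degrees
The angle is 88.5 degrees

Final answer: 88.5 degrees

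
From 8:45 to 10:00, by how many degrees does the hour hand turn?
The hour hand moves 0.5 degrees per minute.
Time elapsed: 10:00 - 8:45 = 75 minutes
Angular displacement: 75 x 0.5 = 37.5 degrees

Final answer: 37.5 degrees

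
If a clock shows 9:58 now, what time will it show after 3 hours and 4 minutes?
Starting time: 9:58
Adding 4 minutes to 58 minutes: 58 + 4 = 62 minutes = 1 hour and 2 minutes
Adding 3 hours: 9 + 3 + 1 (carry) = 13 - 12 = 1
Final time: 1:02

Final answer: 1:02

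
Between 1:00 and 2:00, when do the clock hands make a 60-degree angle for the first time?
At t minutes past 1:00, the hour hand is at 30 x 1 + 0.5t degrees and the minute hand is at 6t degrees.
The smaller angle between them is 60 degrees when |30H - 5.5t| = 60 or |30H - 5.5t| = 300.
With H = 1, solve 30 x 1 - 5.5t = +/- target for each target:
  t = (30 x 1 - 60) / 5.5 = -5.45 (outside (0, 60))
  t = (30 x 1 + 60) / 5.5 = 16.36
  t = (30 x 1 - 300) / 5.5 = -49.09 (outside (0, 60))
  t = (30 x 1 + 300) / 5.5 = 60 (outside (0, 60))
Valid solutions in (0, 60): {16.36} minutes.
The first occurrence is t = 16.36 minutes.
The hands form a 60-degree angle at 16.36 minutes past 1:00.

Final answer: 16.36 minutes past 1:00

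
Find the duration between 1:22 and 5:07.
From 1:22 to 5:07:
(5 x 60 + 7) - (1 x 60 + 22) = 307 - 82 = 225 minutes
= 3 hours and 45 minutes

Final answer: 3 hours and 45 minutes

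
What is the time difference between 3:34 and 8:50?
From 3:34 to 8:50:
(8 x 60 + 50) - (3 x 60 + 34) = 530 - 214 = 316 minutes
= 5 hours and 16 minutes

Final answer: 5 hours and 16 minutes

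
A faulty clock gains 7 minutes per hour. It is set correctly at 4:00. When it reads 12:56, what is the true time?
For every 60 true minutes, the faulty clock advances 67 minutes, so 1 faulty-clock minute corresponds to 60/67 true minutes.
From 4:00 to 12:56 on the faulty dial is 536 minutes.
True elapsed: 536 x 60/67 = 480 minutes = 8 hours.
True time: 4:00 + 8 hours = 12:00.

Final answer: 12:00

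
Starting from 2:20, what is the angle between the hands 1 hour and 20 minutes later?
First find the time 1 hour and 20 minutes after 2:20.
Total minutes: 2 x 60 + 20 + 1 x 60 + 20 = 220.
220 mod 720 = 220 minutes = 3:40.
Now compute the angle at 3:40:
Hour hand: 3 x 30 + 40 x 0.5 = 110 degrees
Minute hand: 40 x 6 = 240 degrees
Difference: |110 - 240| = 130 degrees
The angle is 130 degrees

Final answer: 130 degrees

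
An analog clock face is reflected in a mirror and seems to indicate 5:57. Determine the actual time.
Reflection across the vertical (12-6) axis maps a hand at angle A degrees to (360 - A) degrees, which sends a reading of T minutes past 12:00 to (720 - T) minutes past 12:00.
Mirror reads 5:57 = 357 minutes past 12:00.
Actual time: (720 - 357) mod 720 = 363 minutes = 6:03.

Final answer: 6:03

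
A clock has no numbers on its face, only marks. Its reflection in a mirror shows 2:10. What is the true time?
Reflection across the vertical (12-6) axis maps a hand at angle A degrees to (360 - A) degrees, which sends a reading of T minutes past 12:00 to (720 - T) minutes past 12:00.
Mirror reads 2:10 = 130 minutes past 12:00.
Actual time: (720 - 130) mod 720 = 590 minutes = 9:50.

Final answer: 9:50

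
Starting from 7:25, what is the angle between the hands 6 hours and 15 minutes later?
First find the time 6 hours and 15 minutes after 7:25.
Total minutes: 7 x 60 + 25 + 6 x 60 + 15 = 820.
820 mod 720 = 100 minutes = 1:40.
Now compute the angle at 1:40:
Hour hand: 1 x 30 + 40 x 0.5 = 50 degrees
Minute hand: 40 x 6 = 240 degrees
Difference: |50 - 240| = 190 degrees
Smaller angle: 360 - 190 = 170 degrees

Final answer: 170 degrees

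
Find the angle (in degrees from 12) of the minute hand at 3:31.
The minute hand moves 6 degrees per minute.
At 3:31: 31 x 6 = 186 degrees

Final answer: 186 degrees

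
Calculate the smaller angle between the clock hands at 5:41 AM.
Hour hand position: 5 x 30 + 41 x 0.5 = 170.5 degrees
Minute hand position: 41 x 6 = 246 degrees
Difference: |170.5 - 246| = 75.5 degrees
The angle between the hands is 75.5 degrees

Final answer: 75.5 degrees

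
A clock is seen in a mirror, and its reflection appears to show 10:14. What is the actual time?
Reflection across the vertical (12-6) axis maps a hand at angle A degrees to (360 - A) degrees, which sends a reading of T minutes past 12:00 to (720 - T) minutes past 12:00.
Mirror reads 10:14 = 614 minutes past 12:00.
Actual time: (720 - 614) mod 720 = 106 minutes = 1:46.

Final answer: 1:46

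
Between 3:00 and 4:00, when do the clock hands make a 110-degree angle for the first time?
At t minutes past 3:00, the hour hand is at 30 x 3 + 0.5t degrees and the minute hand is at 6t degrees.
The smaller angle between them is 110 degrees when |30H - 5.5t| = 110 or |30H - 5.5t| = 250.
With H = 3, solve 30 x 3 - 5.5t = +/- target for each target:
  t = (30 x 3 - 110) / 5.5 = -3.64 (outside (0, 60))
  t = (30 x 3 + 110) / 5.5 = 36.36
  t = (30 x 3 - 250) / 5.5 = -29.09 (outside (0, 60))
  t = (30 x 3 + 250) / 5.5 = 61.82 (outside (0, 60))
Valid solutions in (0, 60): {36.36} minutes.
The first occurrence is t = 36.36 minutes.
The hands form a 110-degree angle at 36.36 minutes past 3:00.

Final answer: 36.36 minutes past 3:00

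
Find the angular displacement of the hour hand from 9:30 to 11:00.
The hour hand moves 0.5 degrees per minute.
Time elapsed: 11:00 - 9:30 = 90 minutes
Angular displacement: 90 x 0.5 = 45 degrees

Final answer: 45 degrees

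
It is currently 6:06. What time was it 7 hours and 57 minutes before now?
Starting time: 6:06 = 366 total minutes past 12:00
Subtracting: 7 hours and 57 minutes = 477 minutes
366 - 477 = -111 (negative, add 12 hours = 720) = 609 minutes
= 10 hours and 9 minutes past 12:00 = 10:09

Final answer: 10:09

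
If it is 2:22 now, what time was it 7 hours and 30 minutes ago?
Starting time: 2:22 = 142 total minutes past 12:00
Subtracting: 7 hours and 30 minutes = 450 minutes
142 - 450 = -308 (negative, add 12 hours = 720) = 412 minutes
= 6 hours and 52 minutes past 12:00 = 6:52

Final answer: 6:52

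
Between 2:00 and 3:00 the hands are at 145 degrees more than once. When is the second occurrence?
At t minutes past 2:00, the hour hand is at 30 x 2 + 0.5t degrees and the minute hand is at 6t degrees.
The smaller angle between them is 145 degrees when |30H - 5.5t| = 145 or |30H - 5.5t| = 215.
With H = 2, solve 30 x 2 - 5.5t = +/- target for each target:
  t = (30 x 2 - 145) / 5.5 = -15.45 (outside (0, 60))
  t = (30 x 2 + 145) / 5.5 = 37.27
  t = (30 x 2 - 215) / 5.5 = -28.18 (outside (0, 60))
  t = (30 x 2 + 215) / 5.5 = 50
Valid solutions in (0, 60): {37.27, 50} minutes.
The second occurrence is t = 50 minutes.
The hands form a 145-degree angle at 50 minutes past 2:00.

Final answer: 50 minutes past 2:00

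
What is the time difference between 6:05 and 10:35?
From 6:05 to 10:35:
(10 x 60 + 35) - (6 x 60 + 5) = 635 - 365 = 270 minutes
= 4 hours and 30 minutes

Final answer: 4 hours and 30 minutes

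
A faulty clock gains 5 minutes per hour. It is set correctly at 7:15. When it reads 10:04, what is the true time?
For every 60 true minutes, the faulty clock advances 65 minutes, so 1 faulty-clock minute corresponds to 60/65 true minutes.
From 7:15 to 10:04 on the faulty dial is 169 minutes.
True elapsed: 169 x 60/65 = 156 minutes = 2 hours and 36 minutes.
True time: 7:15 + 2 hours and 36 minutes = 9:51.

Final answer: 9:51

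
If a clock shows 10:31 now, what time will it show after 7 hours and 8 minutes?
Starting time: 10:31
Adding 8 minutes to 31 minutes: 31 + 8 = 39 minutes
Adding 7 hours: 10 + 7 = 17 - 12 = 5
Final time: 5:39

Final answer: 5:39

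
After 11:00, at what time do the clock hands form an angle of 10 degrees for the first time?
At t minutes past 11:00, the hour hand is at 30 x 11 + 0.5t degrees and the minute hand is at 6t degrees.
The smaller angle between them is 10 degrees when |30H - 5.5t| = 10 or |30H - 5.5t| = 350.
With H = 11, solve 30 x 11 - 5.5t = +/- target for each target:
  t = (30 x 11 - 10) / 5.5 = 58.18
  t = (30 x 11 + 10) / 5.5 = 61.82 (outside (0, 60))
  t = (30 x 11 - 350) / 5.5 = -3.64 (outside (0, 60))
  t = (30 x 11 + 350) / 5.5 = 123.64 (outside (0, 60))
Valid solutions in (0, 60): {58.18} minutes.
The first occurrence is t = 58.18 minutes.
The hands form a 10-degree angle at 58.18 minutes past 11:00.

Final answer: 58.18 minutes past 11:00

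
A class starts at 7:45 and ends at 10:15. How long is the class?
From 7:45 to 10:15:
(10 x 60 + 15) - (7 x 60 + 45) = 615 - 465 = 150 minutes
= 2 hours and 30 minutes

Final answer: 2 hours and 30 minutes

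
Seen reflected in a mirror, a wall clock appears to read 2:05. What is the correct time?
Reflection across the vertical (12-6) axis maps a hand at angle A degrees to (360 - A) degrees, which sends a reading of T minutes past 12:00 to (720 - T) minutes past 12:00.
Mirror reads 2:05 = 125 minutes past 12:00.
Actual time: (720 - 125) mod 720 = 595 minutes = 9:55.

Final answer: 9:55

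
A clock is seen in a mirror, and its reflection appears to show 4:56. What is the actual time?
Reflection across the vertical (12-6) axis maps a hand at angle A degrees to (360 - A) degrees, which sends a reading of T minutes past 12:00 to (720 - T) minutes past 12:00.
Mirror reads 4:56 = 296 minutes past 12:00.
Actual time: (720 - 296) mod 720 = 424 minutes = 7:04.

Final answer: 7:04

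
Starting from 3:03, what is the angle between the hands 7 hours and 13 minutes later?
First find the time 7 hours and 13 minutes after 3:03.
Total minutes: 3 x 60 + 3 + 7 x 60 + 13 = 616.
616 mod 720 = 616 minutes = 10:16.
Now compute the angle at 10:16:
Hour hand: 10 x 30 + 16 x 0.5 = 308 degrees
Minute hand: 16 x 6 = 96 degrees
Difference: |308 - 96| = 212 degrees
Smaller angle: 360 - 212 = 148 degrees

Final answer: 148 degrees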